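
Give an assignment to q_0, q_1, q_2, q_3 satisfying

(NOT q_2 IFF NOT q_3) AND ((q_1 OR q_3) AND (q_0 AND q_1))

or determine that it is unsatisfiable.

q_0=T, q_1=T, q_2=T, q_3=T

  NOT q_2 IFF NOT q_3 = True
    NOT q_2 = False
    NOT q_3 = False
  (q_1 OR q_3) AND (q_0 AND q_1) = True
    q_1 OR q_3 = True
    q_0 AND q_1 = True
Both conjuncts True, so the formula holds.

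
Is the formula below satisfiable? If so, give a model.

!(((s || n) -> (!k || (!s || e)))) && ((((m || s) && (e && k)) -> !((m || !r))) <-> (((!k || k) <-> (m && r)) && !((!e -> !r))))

m=T, e=F, r=T, s=T, n=F, k=T

  !(((s || n) -> (!k || (!s || e)))) = True
    (s || n) -> (!k || (!s || e)) = False
      s || n = True
      !k || (!s || e) = False
        !k = False
        !s || e = False
          !s = False
  (((m || s) && (e && k)) -> !((m || !r))) <-> (((!k || k) <-> (m && r)) && !((!e -> !r))) = True
    ((m || s) && (e && k)) -> !((m || !r)) = True
      (m || s) && (e && k) = False
        m || s = True
        e && k = False
      !((m || !r)) = False
        m || !r = True
          !r = False
    ((!k || k) <-> (m && r)) && !((!e -> !r)) = True
      (!k || k) <-> (m && r) = True
        !k || k = True
          !k = False
        m && r = True
      !((!e -> !r)) = True
        !e -> !r = False
          !e = True
          !r = False
Both conjuncts True, so the formula holds.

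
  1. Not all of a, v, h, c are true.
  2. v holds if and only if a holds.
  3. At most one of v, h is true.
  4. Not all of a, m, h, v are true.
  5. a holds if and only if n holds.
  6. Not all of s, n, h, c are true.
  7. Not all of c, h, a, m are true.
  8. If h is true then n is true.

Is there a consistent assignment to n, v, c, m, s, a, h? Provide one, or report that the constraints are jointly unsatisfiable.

n=F, v=F, c=T, m=T, s=F, a=F, h=F

  (1) {a, v, h, c}: 1/4 true — not all ✓
  (2) v=F, a=F — same ✓
  (3) {v, h}: 0 true — at most one ✓
  (4) {a, m, h, v}: 1/4 true — not all ✓
  (5) a=F, n=F — same ✓
  (6) {s, n, h, c}: 1/4 true — not all ✓
  (7) {c, h, a, m}: 2/4 true — not all ✓
  (8) h=F ⇒ n: vacuous ✓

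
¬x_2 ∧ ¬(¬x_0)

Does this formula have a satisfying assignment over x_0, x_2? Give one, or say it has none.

x_0: True, x_2: False

  ¬x_2 = True
  ¬(¬x_0) = True
    ¬x_0 = False
Both conjuncts True, so the formula holds.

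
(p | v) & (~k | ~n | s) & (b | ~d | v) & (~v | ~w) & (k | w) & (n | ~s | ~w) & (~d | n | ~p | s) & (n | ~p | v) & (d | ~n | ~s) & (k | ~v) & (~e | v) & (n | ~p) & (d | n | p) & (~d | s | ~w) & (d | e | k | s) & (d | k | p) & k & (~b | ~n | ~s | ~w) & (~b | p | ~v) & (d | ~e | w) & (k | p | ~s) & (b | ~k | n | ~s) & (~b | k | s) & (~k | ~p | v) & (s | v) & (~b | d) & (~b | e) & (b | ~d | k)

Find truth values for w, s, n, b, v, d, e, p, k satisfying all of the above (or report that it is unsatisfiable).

Unit clause (k) forces k = True.
Set w = False.
Set s = True.
Set n = True.
  then (d | ~n | ~s) forces d = True.
Set b = False.
  then (b | ~d | v) forces v = True.
Set e = True.
Set p = False.
All clauses satisfied.

w=F, s=T, n=T, b=F, v=T, d=T, e=T, p=F, k=T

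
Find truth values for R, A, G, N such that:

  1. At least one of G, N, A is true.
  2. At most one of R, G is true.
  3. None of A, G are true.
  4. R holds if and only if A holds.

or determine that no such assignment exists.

R=F, A=F, G=F, N=T

  (1) {G, N, A}: 1 true — at least one ✓
  (2) {R, G}: 0 true — at most one ✓
  (3) {A, G}: 0 true — none ✓
  (4) R=F, A=F — same ✓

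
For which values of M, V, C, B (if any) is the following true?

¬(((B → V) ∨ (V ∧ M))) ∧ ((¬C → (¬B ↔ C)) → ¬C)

M=T; V=F; C=F; B=T

  ¬(((B → V) ∨ (V ∧ M))) = True
    (B → V) ∨ (V ∧ M) = False
      B → V = False
      V ∧ M = False
  (¬C → (¬B ↔ C)) → ¬C = True
    ¬C → (¬B ↔ C) = True
      ¬C = True
      ¬B ↔ C = True
        ¬B = False
    ¬C = True
Both conjuncts True, so the formula holds.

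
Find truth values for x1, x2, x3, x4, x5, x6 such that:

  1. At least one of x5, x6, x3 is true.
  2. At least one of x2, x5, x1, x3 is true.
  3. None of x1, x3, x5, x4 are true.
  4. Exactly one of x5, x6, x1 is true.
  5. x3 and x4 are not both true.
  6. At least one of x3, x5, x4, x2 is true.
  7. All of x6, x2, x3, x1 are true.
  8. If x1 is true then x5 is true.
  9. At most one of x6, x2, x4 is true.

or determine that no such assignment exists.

The formula is unsatisfiable.

Case x1 = True:
  Constraint (3) is violated (x1=T) — contradiction.
Case x1 = False:
  Constraint (7) is violated (x1=F) — contradiction.
Both cases fail — unsatisfiable.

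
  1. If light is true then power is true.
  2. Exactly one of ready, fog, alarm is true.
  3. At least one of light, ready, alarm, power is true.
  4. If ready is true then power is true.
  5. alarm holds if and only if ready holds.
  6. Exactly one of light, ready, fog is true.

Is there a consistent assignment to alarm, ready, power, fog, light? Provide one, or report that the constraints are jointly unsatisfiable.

alarm = False, ready = False, power = True, fog = True, light = False

  (1) light=F ⇒ power: vacuous ✓
  (2) {ready, fog, alarm}: 1 true — exactly one ✓
  (3) {light, ready, alarm, power}: 1 true — at least one ✓
  (4) ready=F ⇒ power: vacuous ✓
  (5) alarm=F, ready=F — same ✓
  (6) {light, ready, fog}: 1 true — exactly one ✓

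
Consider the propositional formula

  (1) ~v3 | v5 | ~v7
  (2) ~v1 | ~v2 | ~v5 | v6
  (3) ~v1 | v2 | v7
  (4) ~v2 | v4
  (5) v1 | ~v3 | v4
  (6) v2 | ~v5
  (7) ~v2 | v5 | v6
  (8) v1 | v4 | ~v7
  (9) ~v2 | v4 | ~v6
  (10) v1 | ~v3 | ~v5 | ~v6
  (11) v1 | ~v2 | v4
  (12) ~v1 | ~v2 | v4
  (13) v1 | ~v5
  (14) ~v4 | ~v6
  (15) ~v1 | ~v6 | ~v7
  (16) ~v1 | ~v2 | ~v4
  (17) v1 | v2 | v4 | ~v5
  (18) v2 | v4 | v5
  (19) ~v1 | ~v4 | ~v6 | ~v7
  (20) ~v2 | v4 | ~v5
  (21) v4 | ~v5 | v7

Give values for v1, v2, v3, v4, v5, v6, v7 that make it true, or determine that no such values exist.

Set v1 = True.
Try v2 = True:
  (~v2 | v4) forces v4 = True.
  clause (~v1 | ~v2 | ~v4) is falsified — backtrack.
So v2 = False.
  then (~v1 | v2 | v7) forces v7 = True.
  then (v2 | ~v5) forces v5 = False.
  then (~v1 | ~v6 | ~v7) forces v6 = False.
  then (v2 | v4 | v5) forces v4 = True.
  then (~v3 | v5 | ~v7) forces v3 = False.
All clauses satisfied.

v1=T, v2=F, v3=F, v4=T, v5=F, v6=F, v7=T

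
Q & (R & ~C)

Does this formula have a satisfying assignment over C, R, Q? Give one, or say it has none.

C: False, R: True, Q: True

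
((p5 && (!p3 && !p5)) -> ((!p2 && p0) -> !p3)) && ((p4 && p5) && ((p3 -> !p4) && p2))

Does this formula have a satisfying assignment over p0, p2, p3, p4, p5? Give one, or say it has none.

p0 = True, p2 = True, p3 = False, p4 = True, p5 = True

  (p5 && (!p3 && !p5)) -> ((!p2 && p0) -> !p3) = True
    p5 && (!p3 && !p5) = False
      !p3 && !p5 = False
        !p3 = True
        !p5 = False
    (!p2 && p0) -> !p3 = True
      !p2 && p0 = False
        !p2 = False
      !p3 = True
  (p4 && p5) && ((p3 -> !p4) && p2) = True
    p4 && p5 = True
    (p3 -> !p4) && p2 = True
      p3 -> !p4 = True
        !p4 = False
Both conjuncts True, so the formula holds.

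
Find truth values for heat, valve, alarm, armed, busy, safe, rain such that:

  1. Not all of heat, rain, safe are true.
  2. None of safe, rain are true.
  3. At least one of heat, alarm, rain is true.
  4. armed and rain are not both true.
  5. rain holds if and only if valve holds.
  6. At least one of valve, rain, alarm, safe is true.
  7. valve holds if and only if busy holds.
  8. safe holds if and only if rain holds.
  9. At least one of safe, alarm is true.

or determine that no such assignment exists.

heat = True, valve = False, alarm = True, armed = True, busy = False, safe = False, rain = False

  (1) {heat, rain, safe}: 1/3 true — not all ✓
  (2) {safe, rain}: 0 true — none ✓
  (3) {heat, alarm, rain}: 2 true — at least one ✓
  (4) armed=T, rain=F — not both ✓
  (5) rain=F, valve=F — same ✓
  (6) {valve, rain, alarm, safe}: 1 true — at least one ✓
  (7) valve=F, busy=F — same ✓
  (8) safe=F, rain=F — same ✓
  (9) {safe, alarm}: 1 true — at least one ✓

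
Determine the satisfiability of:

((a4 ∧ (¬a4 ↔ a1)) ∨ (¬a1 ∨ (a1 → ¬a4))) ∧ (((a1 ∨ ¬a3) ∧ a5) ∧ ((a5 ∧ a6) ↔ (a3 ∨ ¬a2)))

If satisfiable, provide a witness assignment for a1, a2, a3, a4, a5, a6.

a1 = False, a2 = True, a3 = False, a4 = False, a5 = True, a6 = False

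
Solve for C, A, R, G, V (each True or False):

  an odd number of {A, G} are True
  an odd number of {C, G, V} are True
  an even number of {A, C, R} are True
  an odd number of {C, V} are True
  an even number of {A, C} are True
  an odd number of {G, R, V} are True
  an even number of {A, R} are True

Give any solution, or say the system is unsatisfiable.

Unsatisfiable — no assignment works.

Adding constraints 1, 3, 4, 6 mod 2: every variable appears an even number of times on the left, so the left side is 0.
But the right sides sum to 1 (mod 2). 0 ≠ 1 — the system is inconsistent.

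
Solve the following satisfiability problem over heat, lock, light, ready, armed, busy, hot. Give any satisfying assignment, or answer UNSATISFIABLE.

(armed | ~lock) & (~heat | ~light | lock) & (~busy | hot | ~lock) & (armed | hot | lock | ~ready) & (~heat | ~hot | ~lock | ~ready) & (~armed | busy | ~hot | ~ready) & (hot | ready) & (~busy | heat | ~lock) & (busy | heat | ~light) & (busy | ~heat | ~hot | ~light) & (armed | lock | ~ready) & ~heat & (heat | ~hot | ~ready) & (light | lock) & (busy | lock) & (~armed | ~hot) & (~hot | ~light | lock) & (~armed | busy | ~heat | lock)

Unit clause (~heat) forces heat = False.
Set lock = False.
  then (light | lock) forces light = True.
  then (busy | lock) forces busy = True.
  then (~hot | ~light | lock) forces hot = False.
  then (hot | ready) forces ready = True.
  then (armed | lock | ~ready) forces armed = True.
All clauses satisfied.

heat: False, lock: False, light: True, ready: True, armed: True, busy: True, hot: False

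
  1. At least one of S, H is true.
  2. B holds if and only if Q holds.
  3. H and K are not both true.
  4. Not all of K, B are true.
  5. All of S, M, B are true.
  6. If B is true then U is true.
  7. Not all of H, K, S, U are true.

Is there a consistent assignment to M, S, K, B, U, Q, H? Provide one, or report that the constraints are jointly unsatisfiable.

M: True; S: True; K: False; B: True; U: True; Q: True; H: False

  (1) {S, H}: 1 true — at least one ✓
  (2) B=T, Q=T — same ✓
  (3) H=F, K=F — not both ✓
  (4) {K, B}: 1/2 true — not all ✓
  (5) {S, M, B}: all 3 true ✓
  (6) B=T ⇒ U: T ✓
  (7) {H, K, S, U}: 2/4 true — not all ✓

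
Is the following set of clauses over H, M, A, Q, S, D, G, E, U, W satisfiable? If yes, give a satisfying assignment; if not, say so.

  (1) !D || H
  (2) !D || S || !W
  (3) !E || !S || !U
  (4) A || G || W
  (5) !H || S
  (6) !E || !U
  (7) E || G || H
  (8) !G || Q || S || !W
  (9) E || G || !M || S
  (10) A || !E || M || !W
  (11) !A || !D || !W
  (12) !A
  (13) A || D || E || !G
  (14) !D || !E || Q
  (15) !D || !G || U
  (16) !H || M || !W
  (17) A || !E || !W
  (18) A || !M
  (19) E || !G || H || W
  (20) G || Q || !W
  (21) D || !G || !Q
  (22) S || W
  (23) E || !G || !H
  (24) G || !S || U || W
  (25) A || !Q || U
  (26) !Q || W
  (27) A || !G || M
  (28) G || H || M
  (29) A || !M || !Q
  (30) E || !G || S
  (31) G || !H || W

UNSATISFIABLE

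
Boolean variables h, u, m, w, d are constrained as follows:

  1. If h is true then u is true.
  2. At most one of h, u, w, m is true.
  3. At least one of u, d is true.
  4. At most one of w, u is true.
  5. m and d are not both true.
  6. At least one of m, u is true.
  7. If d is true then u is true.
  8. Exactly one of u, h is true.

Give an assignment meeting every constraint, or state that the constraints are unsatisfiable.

h = False, u = True, m = False, w = False, d = False

  (1) h=F ⇒ u: vacuous ✓
  (2) {h, u, w, m}: 1 true — at most one ✓
  (3) {u, d}: 1 true — at least one ✓
  (4) {w, u}: 1 true — at most one ✓
  (5) m=F, d=F — not both ✓
  (6) {m, u}: 1 true — at least one ✓
  (7) d=F ⇒ u: vacuous ✓
  (8) {u, h}: 1 true — exactly one ✓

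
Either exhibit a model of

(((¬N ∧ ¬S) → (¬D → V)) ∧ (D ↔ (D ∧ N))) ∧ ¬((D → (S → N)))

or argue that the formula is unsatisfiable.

Case D = True: the formula simplifies to N ∧ ¬((S → N)).
  N = True: the conjunct ¬((S → N)) becomes ¬((S → True)) = False.
  N = False: the conjunct N is False.
Case D = False: the conjunct ¬((D → (S → N))) becomes ¬((False → (S → N))) = False.
Both cases fail — unsatisfiable.

No satisfying assignment exists.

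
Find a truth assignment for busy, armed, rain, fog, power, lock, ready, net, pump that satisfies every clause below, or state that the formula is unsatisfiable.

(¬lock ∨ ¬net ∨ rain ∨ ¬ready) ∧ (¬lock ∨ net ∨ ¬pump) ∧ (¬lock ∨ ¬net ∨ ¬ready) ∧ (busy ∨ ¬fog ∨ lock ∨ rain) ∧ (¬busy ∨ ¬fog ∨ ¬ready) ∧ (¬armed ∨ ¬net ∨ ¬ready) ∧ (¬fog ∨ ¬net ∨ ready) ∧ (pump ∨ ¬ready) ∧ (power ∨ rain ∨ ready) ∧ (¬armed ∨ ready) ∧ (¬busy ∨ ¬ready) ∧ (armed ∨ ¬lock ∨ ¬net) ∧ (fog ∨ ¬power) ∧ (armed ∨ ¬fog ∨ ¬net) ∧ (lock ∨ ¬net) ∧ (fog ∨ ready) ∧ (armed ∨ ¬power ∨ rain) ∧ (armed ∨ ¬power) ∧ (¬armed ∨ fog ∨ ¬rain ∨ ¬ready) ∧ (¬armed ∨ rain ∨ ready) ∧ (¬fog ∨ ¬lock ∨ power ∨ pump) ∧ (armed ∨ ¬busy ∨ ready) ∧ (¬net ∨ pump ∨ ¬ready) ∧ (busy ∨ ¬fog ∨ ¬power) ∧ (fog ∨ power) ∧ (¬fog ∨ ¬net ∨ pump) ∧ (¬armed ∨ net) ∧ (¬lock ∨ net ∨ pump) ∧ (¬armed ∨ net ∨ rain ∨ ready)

busy: False, armed: False, rain: True, fog: True, power: False, lock: False, ready: True, net: False, pump: True

Try busy = True:
  (¬busy ∨ ¬ready) forces ready = False.
  (¬armed ∨ ready) forces armed = False.
  clause (armed ∨ ¬busy ∨ ready) is falsified — backtrack.
So busy = False.
Set armed = False.
  then (armed ∨ ¬power) forces power = False.
  then (fog ∨ power) forces fog = True.
  then (armed ∨ ¬fog ∨ ¬net) forces net = False.
Try rain = False:
  (busy ∨ ¬fog ∨ lock ∨ rain) forces lock = True.
  (¬lock ∨ net ∨ ¬pump) forces pump = False.
  clause (¬fog ∨ ¬lock ∨ power ∨ pump) is falsified — backtrack.
So rain = True.
Set lock = False.
Set ready = True.
  then (pump ∨ ¬ready) forces pump = True.
All clauses satisfied.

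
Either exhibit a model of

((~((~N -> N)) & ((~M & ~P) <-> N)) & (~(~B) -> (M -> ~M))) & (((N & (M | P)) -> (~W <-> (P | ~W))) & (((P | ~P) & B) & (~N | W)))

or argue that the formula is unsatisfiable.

P=T, W=F, B=T, N=F, M=F

  (~((~N -> N)) & ((~M & ~P) <-> N)) & (~(~B) -> (M -> ~M)) = True
    ~((~N -> N)) & ((~M & ~P) <-> N) = True
      ~((~N -> N)) = True
        ~N -> N = False
          ~N = True
      (~M & ~P) <-> N = True
        ~M & ~P = False
          ~M = True
          ~P = False
    ~(~B) -> (M -> ~M) = True
      ~(~B) = True
        ~B = False
      M -> ~M = True
        ~M = True
  ((N & (M | P)) -> (~W <-> (P | ~W))) & (((P | ~P) & B) & (~N | W)) = True
    (N & (M | P)) -> (~W <-> (P | ~W)) = True
      N & (M | P) = False
        M | P = True
      ~W <-> (P | ~W) = True
        ~W = True
        P | ~W = True
          ~W = True
    ((P | ~P) & B) & (~N | W) = True
      (P | ~P) & B = True
        P | ~P = True
          ~P = False
      ~N | W = True
        ~N = True
Both conjuncts True, so the formula holds.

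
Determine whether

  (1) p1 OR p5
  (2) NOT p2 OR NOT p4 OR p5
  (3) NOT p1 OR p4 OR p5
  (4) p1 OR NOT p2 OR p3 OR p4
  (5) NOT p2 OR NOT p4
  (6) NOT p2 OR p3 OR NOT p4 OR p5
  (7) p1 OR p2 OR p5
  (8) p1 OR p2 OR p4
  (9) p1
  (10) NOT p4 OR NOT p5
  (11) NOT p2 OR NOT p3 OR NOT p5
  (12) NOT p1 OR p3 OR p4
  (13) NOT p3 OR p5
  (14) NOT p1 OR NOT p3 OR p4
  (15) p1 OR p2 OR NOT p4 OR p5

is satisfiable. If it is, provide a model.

p1=T; p2=F; p3=F; p4=T; p5=F

Unit clause (p1) forces p1 = True.
Try p2 = True:
  (NOT p2 OR NOT p4) forces p4 = False.
  (NOT p1 OR p4 OR p5) forces p5 = True.
  (NOT p2 OR NOT p3 OR NOT p5) forces p3 = False.
  clause (NOT p1 OR p3 OR p4) is falsified — backtrack.
So p2 = False.
Try p3 = True:
  (NOT p3 OR p5) forces p5 = True.
  (NOT p4 OR NOT p5) forces p4 = False.
  clause (NOT p1 OR NOT p3 OR p4) is falsified — backtrack.
So p3 = False.
  then (NOT p1 OR p3 OR p4) forces p4 = True.
  then (NOT p4 OR NOT p5) forces p5 = False.
All clauses satisfied.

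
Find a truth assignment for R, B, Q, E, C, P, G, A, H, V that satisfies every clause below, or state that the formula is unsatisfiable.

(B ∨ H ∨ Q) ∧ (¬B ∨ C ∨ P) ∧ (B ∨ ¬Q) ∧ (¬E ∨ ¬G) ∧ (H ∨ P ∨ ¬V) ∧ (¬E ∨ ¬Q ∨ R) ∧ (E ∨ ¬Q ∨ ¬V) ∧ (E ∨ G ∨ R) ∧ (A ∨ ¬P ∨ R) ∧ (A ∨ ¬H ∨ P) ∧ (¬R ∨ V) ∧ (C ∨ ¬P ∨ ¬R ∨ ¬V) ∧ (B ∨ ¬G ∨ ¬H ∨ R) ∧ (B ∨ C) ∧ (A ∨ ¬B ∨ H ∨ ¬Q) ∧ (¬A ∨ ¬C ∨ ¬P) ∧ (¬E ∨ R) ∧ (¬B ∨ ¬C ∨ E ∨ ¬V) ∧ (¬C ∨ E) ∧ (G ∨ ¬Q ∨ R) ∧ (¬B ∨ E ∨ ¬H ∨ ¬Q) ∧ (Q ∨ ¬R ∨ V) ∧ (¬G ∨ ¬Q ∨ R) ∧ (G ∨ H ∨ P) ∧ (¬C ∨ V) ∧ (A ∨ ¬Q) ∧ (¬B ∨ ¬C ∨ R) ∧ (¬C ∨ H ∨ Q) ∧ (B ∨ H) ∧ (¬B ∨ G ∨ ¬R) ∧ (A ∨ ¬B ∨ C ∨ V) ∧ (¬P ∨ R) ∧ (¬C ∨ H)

R=T, B=F, Q=F, E=T, C=T, P=T, G=F, A=F, H=T, V=T

Set R = True.
  then (¬R ∨ V) forces V = True.
Set B = False.
  then (B ∨ ¬Q) forces Q = False.
  then (B ∨ C) forces C = True.
  then (¬C ∨ E) forces E = True.
  then (¬C ∨ H ∨ Q) forces H = True.
  then (¬E ∨ ¬G) forces G = False.
Set P = True.
  then (¬A ∨ ¬C ∨ ¬P) forces A = False.
All clauses satisfied.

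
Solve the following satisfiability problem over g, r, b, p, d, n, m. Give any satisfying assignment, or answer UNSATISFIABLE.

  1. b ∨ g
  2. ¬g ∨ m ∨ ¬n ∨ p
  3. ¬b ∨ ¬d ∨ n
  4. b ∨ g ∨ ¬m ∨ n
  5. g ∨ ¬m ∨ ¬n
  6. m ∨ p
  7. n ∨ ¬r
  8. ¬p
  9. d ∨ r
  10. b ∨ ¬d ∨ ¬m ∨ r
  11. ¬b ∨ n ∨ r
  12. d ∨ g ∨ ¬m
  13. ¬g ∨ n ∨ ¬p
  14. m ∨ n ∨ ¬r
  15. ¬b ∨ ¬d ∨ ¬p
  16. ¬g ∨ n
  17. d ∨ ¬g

Unit clause (¬p) forces p = False.
In (m ∨ p) only m is left, so m = True.
Set g = True.
  then (¬g ∨ n) forces n = True.
  then (d ∨ ¬g) forces d = True.
Set r = True.
Set b = True.
All clauses satisfied.

g=T; r=T; b=T; p=F; d=T; n=T; m=T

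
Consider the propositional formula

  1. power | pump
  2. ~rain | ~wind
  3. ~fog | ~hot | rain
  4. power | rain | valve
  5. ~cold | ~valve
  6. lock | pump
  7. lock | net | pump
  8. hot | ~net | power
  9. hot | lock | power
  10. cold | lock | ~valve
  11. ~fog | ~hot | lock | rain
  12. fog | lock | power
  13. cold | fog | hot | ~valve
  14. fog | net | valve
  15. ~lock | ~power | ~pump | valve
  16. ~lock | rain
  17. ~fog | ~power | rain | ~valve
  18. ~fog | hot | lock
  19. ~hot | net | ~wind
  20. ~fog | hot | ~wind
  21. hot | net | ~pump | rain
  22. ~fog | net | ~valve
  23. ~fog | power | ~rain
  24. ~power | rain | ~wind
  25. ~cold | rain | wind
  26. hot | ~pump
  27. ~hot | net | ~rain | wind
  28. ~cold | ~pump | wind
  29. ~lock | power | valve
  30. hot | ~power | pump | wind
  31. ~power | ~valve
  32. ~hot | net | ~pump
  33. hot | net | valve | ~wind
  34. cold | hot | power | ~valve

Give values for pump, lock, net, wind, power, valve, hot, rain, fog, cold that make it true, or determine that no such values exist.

Set pump = False.
  then (power | pump) forces power = True.
  then (lock | pump) forces lock = True.
  then (~lock | rain) forces rain = True.
  then (~power | ~valve) forces valve = False.
  then (~rain | ~wind) forces wind = False.
  then (hot | ~power | pump | wind) forces hot = True.
  then (~hot | net | ~rain | wind) forces net = True.
Set fog = True.
Set cold = False.
All clauses satisfied.

pump=F; lock=T; net=T; wind=F; power=T; valve=F; hot=T; rain=T; fog=T; cold=F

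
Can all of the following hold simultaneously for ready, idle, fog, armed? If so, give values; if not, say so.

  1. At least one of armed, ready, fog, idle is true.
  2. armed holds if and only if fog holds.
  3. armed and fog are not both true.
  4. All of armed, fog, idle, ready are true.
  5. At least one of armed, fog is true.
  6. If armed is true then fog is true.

Unsatisfiable — no assignment works.

Case fog = True:
  (2) with fog=T forces armed = True.
  Constraint (3) is violated (armed=T, fog=T) — contradiction.
Case fog = False:
  Constraint (4) is violated (fog=F) — contradiction.
Both cases fail — unsatisfiable.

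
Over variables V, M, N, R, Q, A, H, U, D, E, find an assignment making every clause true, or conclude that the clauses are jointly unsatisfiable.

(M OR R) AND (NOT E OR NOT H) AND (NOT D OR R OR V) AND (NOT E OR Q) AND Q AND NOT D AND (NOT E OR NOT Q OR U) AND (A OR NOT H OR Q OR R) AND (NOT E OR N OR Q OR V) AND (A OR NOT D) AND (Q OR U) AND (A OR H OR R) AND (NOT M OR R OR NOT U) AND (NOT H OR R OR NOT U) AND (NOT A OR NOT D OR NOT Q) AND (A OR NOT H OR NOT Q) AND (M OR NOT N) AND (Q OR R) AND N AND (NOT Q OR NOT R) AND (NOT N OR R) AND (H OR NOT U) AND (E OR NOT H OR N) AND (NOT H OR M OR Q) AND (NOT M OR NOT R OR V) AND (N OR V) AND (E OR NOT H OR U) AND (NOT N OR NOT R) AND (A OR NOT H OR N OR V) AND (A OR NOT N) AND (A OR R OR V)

Case N = True:
  (Q) forces Q = True.
  (NOT D) forces D = False.
  (M OR NOT N) forces M = True.
  (NOT Q OR NOT R) forces R = False.
  Clause (NOT N OR R) is falsified — contradiction.
Case N = False:
  Clause (N) is falsified — contradiction.
Both cases fail, so the formula is unsatisfiable.

No satisfying assignment exists.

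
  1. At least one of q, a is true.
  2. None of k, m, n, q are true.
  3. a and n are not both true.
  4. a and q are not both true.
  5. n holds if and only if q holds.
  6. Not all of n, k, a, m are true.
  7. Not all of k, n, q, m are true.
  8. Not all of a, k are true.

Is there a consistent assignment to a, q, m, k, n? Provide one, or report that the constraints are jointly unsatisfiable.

a = True; q = False; m = False; k = False; n = False

  (1) {q, a}: 1 true — at least one ✓
  (2) {k, m, n, q}: 0 true — none ✓
  (3) a=T, n=F — not both ✓
  (4) a=T, q=F — not both ✓
  (5) n=F, q=F — same ✓
  (6) {n, k, a, m}: 1/4 true — not all ✓
  (7) {k, n, q, m}: 0/4 true — not all ✓
  (8) {a, k}: 1/2 true — not all ✓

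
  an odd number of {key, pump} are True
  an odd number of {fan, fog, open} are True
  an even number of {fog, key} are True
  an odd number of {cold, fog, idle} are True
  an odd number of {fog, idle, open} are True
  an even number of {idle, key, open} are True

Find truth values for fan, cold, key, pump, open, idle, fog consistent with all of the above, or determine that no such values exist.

The formula is unsatisfiable.

Adding constraints 3, 5, 6 mod 2: every variable appears an even number of times on the left, so the left side is 0.
But the right sides sum to 1 (mod 2). 0 ≠ 1 — the system is inconsistent.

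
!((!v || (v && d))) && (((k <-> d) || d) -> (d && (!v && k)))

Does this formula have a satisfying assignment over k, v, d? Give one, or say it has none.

k = True; v = True; d = False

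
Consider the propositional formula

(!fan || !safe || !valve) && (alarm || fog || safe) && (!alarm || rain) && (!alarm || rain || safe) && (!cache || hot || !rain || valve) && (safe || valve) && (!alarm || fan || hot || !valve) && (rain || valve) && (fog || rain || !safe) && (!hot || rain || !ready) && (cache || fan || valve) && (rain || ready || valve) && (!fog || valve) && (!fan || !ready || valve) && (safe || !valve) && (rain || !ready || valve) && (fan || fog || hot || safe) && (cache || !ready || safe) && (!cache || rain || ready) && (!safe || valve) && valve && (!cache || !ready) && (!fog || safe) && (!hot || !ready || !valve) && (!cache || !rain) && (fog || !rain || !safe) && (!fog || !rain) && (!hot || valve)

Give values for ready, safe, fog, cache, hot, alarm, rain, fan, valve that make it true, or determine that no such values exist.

Unit clause (valve) forces valve = True.
In (safe || !valve) only safe is left, so safe = True.
In (!fan || !safe || !valve) only !fan is left, so fan = False.
Set ready = True.
  then (!cache || !ready) forces cache = False.
  then (!hot || !ready || !valve) forces hot = False.
  then (!alarm || fan || hot || !valve) forces alarm = False.
Try fog = False:
  (fog || rain || !safe) forces rain = True.
  clause (fog || !rain || !safe) is falsified — backtrack.
So fog = True.
  then (!fog || !rain) forces rain = False.
All clauses satisfied.

ready = True, safe = True, fog = True, cache = False, hot = False, alarm = False, rain = False, fan = False, valve = True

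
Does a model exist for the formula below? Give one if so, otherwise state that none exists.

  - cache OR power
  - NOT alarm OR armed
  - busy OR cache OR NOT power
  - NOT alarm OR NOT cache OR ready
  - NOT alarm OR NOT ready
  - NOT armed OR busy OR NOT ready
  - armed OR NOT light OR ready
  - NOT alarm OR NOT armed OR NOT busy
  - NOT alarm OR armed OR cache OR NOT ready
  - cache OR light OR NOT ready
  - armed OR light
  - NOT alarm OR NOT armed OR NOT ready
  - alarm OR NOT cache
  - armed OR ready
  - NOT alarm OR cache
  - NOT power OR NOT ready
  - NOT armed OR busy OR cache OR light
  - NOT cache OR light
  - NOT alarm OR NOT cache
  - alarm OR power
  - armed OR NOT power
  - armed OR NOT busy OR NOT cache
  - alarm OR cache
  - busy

Unsatisfiable

Case cache = True:
  (alarm OR NOT cache) forces alarm = True.
  Clause (NOT alarm OR NOT cache) is falsified — contradiction.
Case cache = False:
  (cache OR power) forces power = True.
  (busy OR cache OR NOT power) forces busy = True.
  (NOT alarm OR cache) forces alarm = False.
  Clause (alarm OR cache) is falsified — contradiction.
Both cases fail, so the formula is unsatisfiable.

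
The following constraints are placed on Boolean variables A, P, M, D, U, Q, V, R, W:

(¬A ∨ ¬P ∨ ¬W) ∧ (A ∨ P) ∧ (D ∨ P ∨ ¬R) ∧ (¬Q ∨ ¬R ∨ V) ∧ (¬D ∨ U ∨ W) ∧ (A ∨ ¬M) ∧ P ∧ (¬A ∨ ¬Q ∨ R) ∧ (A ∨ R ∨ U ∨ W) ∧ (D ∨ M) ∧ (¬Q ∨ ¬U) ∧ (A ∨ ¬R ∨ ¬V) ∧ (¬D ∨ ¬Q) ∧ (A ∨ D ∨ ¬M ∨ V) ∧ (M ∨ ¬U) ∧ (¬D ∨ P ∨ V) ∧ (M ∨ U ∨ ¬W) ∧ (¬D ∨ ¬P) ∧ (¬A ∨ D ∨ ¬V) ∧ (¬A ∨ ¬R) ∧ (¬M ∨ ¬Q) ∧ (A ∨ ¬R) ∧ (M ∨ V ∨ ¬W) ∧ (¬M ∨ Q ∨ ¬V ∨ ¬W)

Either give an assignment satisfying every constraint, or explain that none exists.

A = True, P = True, M = True, D = False, U = False, Q = False, V = False, R = False, W = False

Unit clause (P) forces P = True.
In (¬D ∨ ¬P) only ¬D is left, so D = False.
In (D ∨ M) only M is left, so M = True.
In (¬M ∨ ¬Q) only ¬Q is left, so Q = False.
In (A ∨ ¬M) only A is left, so A = True.
In (¬A ∨ D ∨ ¬V) only ¬V is left, so V = False.
In (¬A ∨ ¬R) only ¬R is left, so R = False.
In (¬A ∨ ¬P ∨ ¬W) only ¬W is left, so W = False.
Set U = False.
All clauses satisfied.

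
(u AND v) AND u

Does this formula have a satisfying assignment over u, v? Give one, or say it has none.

u=T, v=T

  u AND v = True
Both conjuncts True, so the formula holds.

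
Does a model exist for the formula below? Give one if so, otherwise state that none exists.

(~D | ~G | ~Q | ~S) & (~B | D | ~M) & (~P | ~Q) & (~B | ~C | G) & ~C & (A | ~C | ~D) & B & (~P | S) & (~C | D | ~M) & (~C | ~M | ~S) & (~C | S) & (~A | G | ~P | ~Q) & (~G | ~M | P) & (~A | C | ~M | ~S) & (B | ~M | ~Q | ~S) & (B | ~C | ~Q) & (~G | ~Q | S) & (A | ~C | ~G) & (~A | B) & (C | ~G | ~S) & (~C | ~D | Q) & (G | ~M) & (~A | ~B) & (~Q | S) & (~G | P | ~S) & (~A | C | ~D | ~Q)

D: False, C: False, A: False, G: False, S: False, Q: False, M: False, P: False, B: True

Unit clause (~C) forces C = False.
Unit clause (B) forces B = True.
In (~A | ~B) only ~A is left, so A = False.
Set D = False.
  then (~B | D | ~M) forces M = False.
Set G = False.
Set S = False.
  then (~P | S) forces P = False.
  then (~Q | S) forces Q = False.
All clauses satisfied.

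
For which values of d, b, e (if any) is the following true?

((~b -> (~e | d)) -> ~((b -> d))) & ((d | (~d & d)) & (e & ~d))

Case d = True: the conjunct (~b -> (~e | d)) -> ~((b -> d)) becomes (~b -> True) -> ~True = False.
Case d = False: the conjunct d | (~d & d) becomes False | (True & False) = False.
Both cases fail — unsatisfiable.

The formula is unsatisfiable.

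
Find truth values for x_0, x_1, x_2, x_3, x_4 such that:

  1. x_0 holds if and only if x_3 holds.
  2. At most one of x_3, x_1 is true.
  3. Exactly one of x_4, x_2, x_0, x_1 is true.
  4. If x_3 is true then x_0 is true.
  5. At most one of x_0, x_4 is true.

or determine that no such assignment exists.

x_0 = False; x_1 = True; x_2 = False; x_3 = False; x_4 = False

  (1) x_0=F, x_3=F — same ✓
  (2) {x_3, x_1}: 1 true — at most one ✓
  (3) {x_4, x_2, x_0, x_1}: 1 true — exactly one ✓
  (4) x_3=F ⇒ x_0: vacuous ✓
  (5) {x_0, x_4}: 0 true — at most one ✓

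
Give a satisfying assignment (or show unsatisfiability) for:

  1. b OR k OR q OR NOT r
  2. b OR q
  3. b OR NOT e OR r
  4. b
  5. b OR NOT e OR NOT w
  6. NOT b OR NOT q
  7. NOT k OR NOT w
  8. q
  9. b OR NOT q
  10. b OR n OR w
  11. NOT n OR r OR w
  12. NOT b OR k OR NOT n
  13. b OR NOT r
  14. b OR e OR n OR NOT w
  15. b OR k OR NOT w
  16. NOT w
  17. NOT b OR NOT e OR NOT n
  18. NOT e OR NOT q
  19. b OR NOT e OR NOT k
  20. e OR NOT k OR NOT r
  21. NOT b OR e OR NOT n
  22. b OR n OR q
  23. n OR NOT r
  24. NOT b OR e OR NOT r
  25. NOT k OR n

No satisfying assignment exists.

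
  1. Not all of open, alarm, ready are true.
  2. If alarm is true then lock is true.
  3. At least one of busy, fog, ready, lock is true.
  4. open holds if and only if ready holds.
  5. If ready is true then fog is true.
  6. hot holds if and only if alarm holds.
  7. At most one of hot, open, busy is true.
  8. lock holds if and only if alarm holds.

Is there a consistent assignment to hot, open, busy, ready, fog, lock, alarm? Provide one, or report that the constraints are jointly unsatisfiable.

hot = False, open = False, busy = True, ready = False, fog = False, lock = False, alarm = False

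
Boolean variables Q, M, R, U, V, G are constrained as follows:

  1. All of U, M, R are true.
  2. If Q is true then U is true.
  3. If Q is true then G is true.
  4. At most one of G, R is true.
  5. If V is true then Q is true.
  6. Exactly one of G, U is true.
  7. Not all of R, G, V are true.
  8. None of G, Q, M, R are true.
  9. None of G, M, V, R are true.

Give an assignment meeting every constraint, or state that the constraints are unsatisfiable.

UNSATISFIABLE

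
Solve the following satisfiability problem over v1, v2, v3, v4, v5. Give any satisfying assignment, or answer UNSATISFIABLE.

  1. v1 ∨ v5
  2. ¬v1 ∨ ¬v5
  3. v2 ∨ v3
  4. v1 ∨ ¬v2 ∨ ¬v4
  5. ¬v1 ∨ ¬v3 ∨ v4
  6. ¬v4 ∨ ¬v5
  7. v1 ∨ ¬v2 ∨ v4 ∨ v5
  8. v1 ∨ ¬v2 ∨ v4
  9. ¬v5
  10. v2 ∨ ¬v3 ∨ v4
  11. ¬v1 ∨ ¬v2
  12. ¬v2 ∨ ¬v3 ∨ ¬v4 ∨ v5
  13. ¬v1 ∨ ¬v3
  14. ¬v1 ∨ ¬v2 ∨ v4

Case v5 = True:
  Clause (¬v5) is falsified — contradiction.
Case v5 = False:
  (v1 ∨ v5) forces v1 = True.
  (¬v1 ∨ ¬v2) forces v2 = False.
  (v2 ∨ v3) forces v3 = True.
  Clause (¬v1 ∨ ¬v3) is falsified — contradiction.
Both cases fail, so the formula is unsatisfiable.

The formula is unsatisfiable.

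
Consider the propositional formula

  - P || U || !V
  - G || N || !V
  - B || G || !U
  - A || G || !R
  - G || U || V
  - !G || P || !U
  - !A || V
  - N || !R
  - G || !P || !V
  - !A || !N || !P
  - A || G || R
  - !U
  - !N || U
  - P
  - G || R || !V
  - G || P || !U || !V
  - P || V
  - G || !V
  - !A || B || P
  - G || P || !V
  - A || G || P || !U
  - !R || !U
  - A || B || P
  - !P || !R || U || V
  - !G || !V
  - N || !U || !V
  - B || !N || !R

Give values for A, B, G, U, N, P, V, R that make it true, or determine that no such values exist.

A=F, B=F, G=T, U=F, N=F, P=T, V=F, R=F

Unit clause (!U) forces U = False.
In (!N || U) only !N is left, so N = False.
Unit clause (P) forces P = True.
In (N || !R) only !R is left, so R = False.
Try A = True:
  (!A || V) forces V = True.
  (G || N || !V) forces G = True.
  clause (!G || !V) is falsified — backtrack.
So A = False.
  then (A || G || R) forces G = True.
  then (!G || !V) forces V = False.
Set B = False.
All clauses satisfied.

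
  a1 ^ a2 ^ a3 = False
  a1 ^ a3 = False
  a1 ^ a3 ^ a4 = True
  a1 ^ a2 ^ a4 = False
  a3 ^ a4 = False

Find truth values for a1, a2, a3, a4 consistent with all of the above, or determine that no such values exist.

a1 = True, a2 = False, a3 = True, a4 = True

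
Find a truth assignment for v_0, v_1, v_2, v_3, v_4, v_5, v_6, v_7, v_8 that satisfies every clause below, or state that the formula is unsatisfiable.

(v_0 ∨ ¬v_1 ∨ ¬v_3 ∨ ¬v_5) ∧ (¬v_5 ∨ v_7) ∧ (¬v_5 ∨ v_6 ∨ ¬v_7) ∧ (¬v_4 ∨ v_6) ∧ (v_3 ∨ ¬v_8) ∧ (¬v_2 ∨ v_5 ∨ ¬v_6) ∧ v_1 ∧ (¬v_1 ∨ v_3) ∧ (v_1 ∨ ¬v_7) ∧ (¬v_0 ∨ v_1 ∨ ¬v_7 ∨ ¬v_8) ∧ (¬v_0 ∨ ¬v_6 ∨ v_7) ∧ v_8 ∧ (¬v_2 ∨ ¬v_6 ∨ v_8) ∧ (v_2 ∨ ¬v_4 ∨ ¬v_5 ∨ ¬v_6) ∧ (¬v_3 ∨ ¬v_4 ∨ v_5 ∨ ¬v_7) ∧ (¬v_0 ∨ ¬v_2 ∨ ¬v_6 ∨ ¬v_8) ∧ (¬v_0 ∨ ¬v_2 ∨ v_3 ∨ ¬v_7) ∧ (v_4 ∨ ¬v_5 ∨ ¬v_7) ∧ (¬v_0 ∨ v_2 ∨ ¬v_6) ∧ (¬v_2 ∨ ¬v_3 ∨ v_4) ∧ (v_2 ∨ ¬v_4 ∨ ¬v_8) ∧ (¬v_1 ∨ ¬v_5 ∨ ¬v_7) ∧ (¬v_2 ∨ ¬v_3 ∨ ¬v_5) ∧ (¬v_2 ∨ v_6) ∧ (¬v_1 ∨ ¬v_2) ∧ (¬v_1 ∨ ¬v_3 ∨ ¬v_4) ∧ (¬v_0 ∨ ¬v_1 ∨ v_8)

Unit clause (v_1) forces v_1 = True.
In (¬v_1 ∨ v_3) only v_3 is left, so v_3 = True.
Unit clause (v_8) forces v_8 = True.
In (¬v_1 ∨ ¬v_2) only ¬v_2 is left, so v_2 = False.
In (¬v_1 ∨ ¬v_3 ∨ ¬v_4) only ¬v_4 is left, so v_4 = False.
Set v_0 = False.
  then (v_0 ∨ ¬v_1 ∨ ¬v_3 ∨ ¬v_5) forces v_5 = False.
Set v_6 = False.
Set v_7 = False.
All clauses satisfied.

v_0 = False; v_1 = True; v_2 = False; v_3 = True; v_4 = False; v_5 = False; v_6 = False; v_7 = False; v_8 = True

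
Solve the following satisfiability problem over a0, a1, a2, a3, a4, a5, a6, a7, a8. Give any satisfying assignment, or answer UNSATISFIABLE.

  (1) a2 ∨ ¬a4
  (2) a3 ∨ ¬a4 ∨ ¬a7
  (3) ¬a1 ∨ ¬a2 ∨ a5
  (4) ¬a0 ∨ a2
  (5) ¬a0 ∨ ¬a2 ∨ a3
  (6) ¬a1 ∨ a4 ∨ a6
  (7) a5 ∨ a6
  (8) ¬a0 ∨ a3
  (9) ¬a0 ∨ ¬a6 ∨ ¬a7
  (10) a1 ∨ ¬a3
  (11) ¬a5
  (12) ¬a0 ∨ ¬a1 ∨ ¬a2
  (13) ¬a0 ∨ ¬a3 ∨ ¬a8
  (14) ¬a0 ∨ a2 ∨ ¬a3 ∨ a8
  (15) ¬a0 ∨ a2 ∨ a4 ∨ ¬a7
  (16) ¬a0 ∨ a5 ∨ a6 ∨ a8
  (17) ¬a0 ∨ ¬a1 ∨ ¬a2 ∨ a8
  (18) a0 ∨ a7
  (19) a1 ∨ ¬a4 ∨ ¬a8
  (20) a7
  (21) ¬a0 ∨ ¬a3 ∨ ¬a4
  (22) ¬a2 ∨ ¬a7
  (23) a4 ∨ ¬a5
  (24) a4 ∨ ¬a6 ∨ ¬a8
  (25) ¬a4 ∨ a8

Unit clause (¬a5) forces a5 = False.
Unit clause (a7) forces a7 = True.
In (¬a2 ∨ ¬a7) only ¬a2 is left, so a2 = False.
In (a2 ∨ ¬a4) only ¬a4 is left, so a4 = False.
In (¬a0 ∨ a2) only ¬a0 is left, so a0 = False.
In (a5 ∨ a6) only a6 is left, so a6 = True.
In (a4 ∨ ¬a6 ∨ ¬a8) only ¬a8 is left, so a8 = False.
Set a1 = True.
Set a3 = True.
All clauses satisfied.

a0=F, a1=T, a2=F, a3=T, a4=F, a5=F, a6=T, a7=T, a8=F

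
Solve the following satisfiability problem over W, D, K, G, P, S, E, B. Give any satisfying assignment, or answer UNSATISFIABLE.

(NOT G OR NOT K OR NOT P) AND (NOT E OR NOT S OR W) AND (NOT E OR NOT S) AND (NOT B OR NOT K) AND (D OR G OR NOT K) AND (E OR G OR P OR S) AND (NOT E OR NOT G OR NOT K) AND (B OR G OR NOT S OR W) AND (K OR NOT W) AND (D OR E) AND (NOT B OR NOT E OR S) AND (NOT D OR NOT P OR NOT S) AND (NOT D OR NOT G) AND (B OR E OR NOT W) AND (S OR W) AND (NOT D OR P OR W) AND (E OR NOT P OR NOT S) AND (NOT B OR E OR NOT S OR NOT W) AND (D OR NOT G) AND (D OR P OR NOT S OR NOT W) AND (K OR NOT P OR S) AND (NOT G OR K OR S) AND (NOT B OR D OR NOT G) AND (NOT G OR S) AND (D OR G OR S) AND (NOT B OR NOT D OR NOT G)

Try W = False:
  (S OR W) forces S = True.
  (NOT E OR NOT S OR W) forces E = False.
  (D OR E) forces D = True.
  (NOT D OR NOT P OR NOT S) forces P = False.
  clause (NOT D OR P OR W) is falsified — backtrack.
So W = True.
  then (K OR NOT W) forces K = True.
  then (NOT B OR NOT K) forces B = False.
  then (B OR E OR NOT W) forces E = True.
  then (NOT E OR NOT S) forces S = False.
  then (NOT E OR NOT G OR NOT K) forces G = False.
  then (D OR G OR S) forces D = True.
Set P = False.
All clauses satisfied.

W: True, D: True, K: True, G: False, P: False, S: False, E: True, B: False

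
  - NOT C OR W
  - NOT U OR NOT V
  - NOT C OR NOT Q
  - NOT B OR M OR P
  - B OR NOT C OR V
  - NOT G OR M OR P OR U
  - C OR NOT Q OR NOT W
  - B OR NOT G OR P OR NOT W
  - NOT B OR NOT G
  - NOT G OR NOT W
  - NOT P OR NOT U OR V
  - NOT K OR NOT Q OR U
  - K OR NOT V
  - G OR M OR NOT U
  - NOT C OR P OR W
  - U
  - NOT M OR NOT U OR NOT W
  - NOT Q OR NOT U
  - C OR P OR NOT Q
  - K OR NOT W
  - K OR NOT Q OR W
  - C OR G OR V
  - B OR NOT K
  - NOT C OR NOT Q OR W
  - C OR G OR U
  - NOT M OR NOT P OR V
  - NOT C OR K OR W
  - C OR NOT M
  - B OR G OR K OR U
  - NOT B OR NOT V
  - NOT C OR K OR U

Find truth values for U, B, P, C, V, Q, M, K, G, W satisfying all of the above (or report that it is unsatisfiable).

U=T, B=F, P=F, C=F, V=F, Q=F, M=F, K=F, G=T, W=F

Unit clause (U) forces U = True.
In (NOT Q OR NOT U) only NOT Q is left, so Q = False.
In (NOT U OR NOT V) only NOT V is left, so V = False.
In (NOT P OR NOT U OR V) only NOT P is left, so P = False.
Try B = True:
  (NOT B OR M OR P) forces M = True.
  (NOT B OR NOT G) forces G = False.
  (NOT M OR NOT U OR NOT W) forces W = False.
  (NOT C OR W) forces C = False.
  clause (C OR G OR V) is falsified — backtrack.
So B = False.
  then (B OR NOT C OR V) forces C = False.
  then (C OR G OR V) forces G = True.
  then (B OR NOT K) forces K = False.
  then (C OR NOT M) forces M = False.
  then (B OR NOT G OR P OR NOT W) forces W = False.
All clauses satisfied.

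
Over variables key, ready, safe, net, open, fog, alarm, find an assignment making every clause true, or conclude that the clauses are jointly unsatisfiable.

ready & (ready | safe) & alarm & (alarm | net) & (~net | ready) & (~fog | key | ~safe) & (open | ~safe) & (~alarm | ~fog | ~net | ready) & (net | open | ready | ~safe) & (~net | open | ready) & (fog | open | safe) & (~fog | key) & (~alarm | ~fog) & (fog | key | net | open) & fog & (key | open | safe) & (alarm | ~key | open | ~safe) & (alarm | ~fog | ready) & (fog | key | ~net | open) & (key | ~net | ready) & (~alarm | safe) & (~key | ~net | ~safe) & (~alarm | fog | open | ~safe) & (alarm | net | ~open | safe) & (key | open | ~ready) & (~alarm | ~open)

Case ready = True:
  (alarm) forces alarm = True.
  (~alarm | ~fog) forces fog = False.
  Clause (fog) is falsified — contradiction.
Case ready = False:
  Clause (ready) is falsified — contradiction.
Both cases fail, so the formula is unsatisfiable.

No satisfying assignment exists.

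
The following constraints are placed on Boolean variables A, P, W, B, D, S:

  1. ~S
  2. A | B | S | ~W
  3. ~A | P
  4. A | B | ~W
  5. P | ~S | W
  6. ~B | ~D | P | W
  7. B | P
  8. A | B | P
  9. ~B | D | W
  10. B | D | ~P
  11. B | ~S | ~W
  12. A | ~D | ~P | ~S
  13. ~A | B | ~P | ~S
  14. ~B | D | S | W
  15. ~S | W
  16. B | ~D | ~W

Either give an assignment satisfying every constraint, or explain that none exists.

Unit clause (~S) forces S = False.
Set A = True.
  then (~A | P) forces P = True.
Set W = True.
Try B = False:
  (B | D | ~P) forces D = True.
  clause (B | ~D | ~W) is falsified — backtrack.
So B = True.
Set D = True.
All clauses satisfied.

A = True; P = True; W = True; B = True; D = True; S = False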